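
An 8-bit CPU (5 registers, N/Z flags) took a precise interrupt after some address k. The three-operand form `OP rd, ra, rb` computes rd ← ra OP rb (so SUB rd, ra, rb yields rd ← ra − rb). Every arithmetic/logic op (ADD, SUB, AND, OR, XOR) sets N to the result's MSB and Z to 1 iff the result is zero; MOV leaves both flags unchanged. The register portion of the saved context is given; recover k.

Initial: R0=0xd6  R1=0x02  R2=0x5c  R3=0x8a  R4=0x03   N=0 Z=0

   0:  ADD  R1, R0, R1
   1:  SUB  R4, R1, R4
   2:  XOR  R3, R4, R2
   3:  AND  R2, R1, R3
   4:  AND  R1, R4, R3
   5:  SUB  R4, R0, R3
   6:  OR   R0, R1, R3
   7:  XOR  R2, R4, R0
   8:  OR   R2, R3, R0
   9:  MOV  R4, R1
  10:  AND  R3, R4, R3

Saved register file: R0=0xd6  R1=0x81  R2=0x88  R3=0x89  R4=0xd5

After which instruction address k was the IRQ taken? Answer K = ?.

K = 4

after  0: R0=0xd6 R1=0xd8 R2=0x5c R3=0x8a R4=0x03  N=1 Z=0
after  1: R0=0xd6 R1=0xd8 R2=0x5c R3=0x8a R4=0xd5  N=1 Z=0
after  2: R0=0xd6 R1=0xd8 R2=0x5c R3=0x89 R4=0xd5  N=1 Z=0
after  3: R0=0xd6 R1=0xd8 R2=0x88 R3=0x89 R4=0xd5  N=1 Z=0
after  4: R0=0xd6 R1=0x81 R2=0x88 R3=0x89 R4=0xd5  N=1 Z=0
-- IRQ taken; context saved, return-PC = 5 --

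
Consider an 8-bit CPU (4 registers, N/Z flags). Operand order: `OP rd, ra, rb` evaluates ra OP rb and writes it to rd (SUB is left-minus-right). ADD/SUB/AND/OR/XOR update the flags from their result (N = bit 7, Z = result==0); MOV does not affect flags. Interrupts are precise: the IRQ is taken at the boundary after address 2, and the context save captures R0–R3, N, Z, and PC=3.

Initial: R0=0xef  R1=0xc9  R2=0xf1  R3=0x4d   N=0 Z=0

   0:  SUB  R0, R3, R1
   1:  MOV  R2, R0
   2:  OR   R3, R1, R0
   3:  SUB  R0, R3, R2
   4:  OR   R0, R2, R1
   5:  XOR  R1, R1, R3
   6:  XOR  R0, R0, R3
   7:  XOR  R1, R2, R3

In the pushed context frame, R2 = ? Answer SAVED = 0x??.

SAVED = 0x84

after  0: R0=0x84 R1=0xc9 R2=0xf1 R3=0x4d  N=1 Z=0
after  1: R0=0x84 R1=0xc9 R2=0x84 R3=0x4d  N=1 Z=0
after  2: R0=0x84 R1=0xc9 R2=0x84 R3=0xcd  N=1 Z=0
-- IRQ taken; context saved, return-PC = 3 --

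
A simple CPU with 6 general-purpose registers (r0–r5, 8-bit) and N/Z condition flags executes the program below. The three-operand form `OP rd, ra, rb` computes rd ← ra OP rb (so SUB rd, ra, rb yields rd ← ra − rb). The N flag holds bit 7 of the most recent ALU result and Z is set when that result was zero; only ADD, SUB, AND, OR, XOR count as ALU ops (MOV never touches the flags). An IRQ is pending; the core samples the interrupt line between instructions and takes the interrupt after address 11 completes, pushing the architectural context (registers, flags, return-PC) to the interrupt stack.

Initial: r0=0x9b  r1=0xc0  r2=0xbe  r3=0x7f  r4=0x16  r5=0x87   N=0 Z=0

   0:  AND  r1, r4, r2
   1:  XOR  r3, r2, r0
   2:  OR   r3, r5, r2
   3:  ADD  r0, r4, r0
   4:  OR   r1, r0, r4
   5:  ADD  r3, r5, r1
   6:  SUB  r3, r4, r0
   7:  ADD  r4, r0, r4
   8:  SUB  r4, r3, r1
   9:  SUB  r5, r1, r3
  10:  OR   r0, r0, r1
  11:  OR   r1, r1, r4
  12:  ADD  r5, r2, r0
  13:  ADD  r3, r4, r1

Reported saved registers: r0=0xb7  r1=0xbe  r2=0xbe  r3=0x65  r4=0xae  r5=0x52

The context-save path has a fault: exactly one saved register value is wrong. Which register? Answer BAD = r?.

after  0: r0=0x9b r1=0x16 r2=0xbe r3=0x7f r4=0x16 r5=0x87  N=0 Z=0
after  1: r0=0x9b r1=0x16 r2=0xbe r3=0x25 r4=0x16 r5=0x87  N=0 Z=0
after  2: r0=0x9b r1=0x16 r2=0xbe r3=0xbf r4=0x16 r5=0x87  N=1 Z=0
after  3: r0=0xb1 r1=0x16 r2=0xbe r3=0xbf r4=0x16 r5=0x87  N=1 Z=0
after  4: r0=0xb1 r1=0xb7 r2=0xbe r3=0xbf r4=0x16 r5=0x87  N=1 Z=0
after  5: r0=0xb1 r1=0xb7 r2=0xbe r3=0x3e r4=0x16 r5=0x87  N=0 Z=0
after  6: r0=0xb1 r1=0xb7 r2=0xbe r3=0x65 r4=0x16 r5=0x87  N=0 Z=0
after  7: r0=0xb1 r1=0xb7 r2=0xbe r3=0x65 r4=0xc7 r5=0x87  N=1 Z=0
after  8: r0=0xb1 r1=0xb7 r2=0xbe r3=0x65 r4=0xae r5=0x87  N=1 Z=0
after  9: r0=0xb1 r1=0xb7 r2=0xbe r3=0x65 r4=0xae r5=0x52  N=0 Z=0
after 10: r0=0xb7 r1=0xb7 r2=0xbe r3=0x65 r4=0xae r5=0x52  N=1 Z=0
after 11: r0=0xb7 r1=0xbf r2=0xbe r3=0x65 r4=0xae r5=0x52  N=1 Z=0
-- IRQ taken; context saved, return-PC = 12 --
mismatch: r1: reported 0xbe vs actual 0xbf

BAD = r1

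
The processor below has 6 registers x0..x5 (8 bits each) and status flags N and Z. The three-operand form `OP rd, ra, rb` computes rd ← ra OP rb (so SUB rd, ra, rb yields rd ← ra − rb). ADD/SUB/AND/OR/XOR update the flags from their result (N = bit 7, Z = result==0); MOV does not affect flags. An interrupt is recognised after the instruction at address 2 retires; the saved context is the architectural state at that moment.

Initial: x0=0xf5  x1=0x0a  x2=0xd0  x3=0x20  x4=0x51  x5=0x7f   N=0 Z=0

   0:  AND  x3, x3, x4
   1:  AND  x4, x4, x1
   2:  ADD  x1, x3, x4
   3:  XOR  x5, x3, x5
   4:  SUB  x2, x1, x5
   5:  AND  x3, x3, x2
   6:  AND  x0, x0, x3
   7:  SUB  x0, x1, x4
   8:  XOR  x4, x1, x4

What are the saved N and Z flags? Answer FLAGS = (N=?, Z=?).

after  0: x0=0xf5 x1=0x0a x2=0xd0 x3=0x00 x4=0x51 x5=0x7f  N=0 Z=1
after  1: x0=0xf5 x1=0x0a x2=0xd0 x3=0x00 x4=0x00 x5=0x7f  N=0 Z=1
after  2: x0=0xf5 x1=0x00 x2=0xd0 x3=0x00 x4=0x00 x5=0x7f  N=0 Z=1
-- IRQ taken; context saved, return-PC = 3 --

FLAGS = (N=0, Z=1)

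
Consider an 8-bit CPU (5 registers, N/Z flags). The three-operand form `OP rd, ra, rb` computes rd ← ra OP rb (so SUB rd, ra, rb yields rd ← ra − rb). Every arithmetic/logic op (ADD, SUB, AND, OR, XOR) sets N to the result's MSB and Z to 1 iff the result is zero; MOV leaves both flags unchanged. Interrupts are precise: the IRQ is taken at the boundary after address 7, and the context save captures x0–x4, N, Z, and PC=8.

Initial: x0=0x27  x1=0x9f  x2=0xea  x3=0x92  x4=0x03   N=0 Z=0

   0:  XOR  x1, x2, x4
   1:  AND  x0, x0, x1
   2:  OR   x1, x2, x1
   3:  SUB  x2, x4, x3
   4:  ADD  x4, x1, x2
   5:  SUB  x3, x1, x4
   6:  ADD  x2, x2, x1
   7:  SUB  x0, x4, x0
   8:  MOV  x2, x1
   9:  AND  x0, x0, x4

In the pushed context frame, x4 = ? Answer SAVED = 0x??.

SAVED = 0x5c

after  0: x0=0x27 x1=0xe9 x2=0xea x3=0x92 x4=0x03  N=1 Z=0
after  1: x0=0x21 x1=0xe9 x2=0xea x3=0x92 x4=0x03  N=0 Z=0
after  2: x0=0x21 x1=0xeb x2=0xea x3=0x92 x4=0x03  N=1 Z=0
after  3: x0=0x21 x1=0xeb x2=0x71 x3=0x92 x4=0x03  N=0 Z=0
after  4: x0=0x21 x1=0xeb x2=0x71 x3=0x92 x4=0x5c  N=0 Z=0
after  5: x0=0x21 x1=0xeb x2=0x71 x3=0x8f x4=0x5c  N=1 Z=0
after  6: x0=0x21 x1=0xeb x2=0x5c x3=0x8f x4=0x5c  N=0 Z=0
after  7: x0=0x3b x1=0xeb x2=0x5c x3=0x8f x4=0x5c  N=0 Z=0
-- IRQ taken; context saved, return-PC = 8 --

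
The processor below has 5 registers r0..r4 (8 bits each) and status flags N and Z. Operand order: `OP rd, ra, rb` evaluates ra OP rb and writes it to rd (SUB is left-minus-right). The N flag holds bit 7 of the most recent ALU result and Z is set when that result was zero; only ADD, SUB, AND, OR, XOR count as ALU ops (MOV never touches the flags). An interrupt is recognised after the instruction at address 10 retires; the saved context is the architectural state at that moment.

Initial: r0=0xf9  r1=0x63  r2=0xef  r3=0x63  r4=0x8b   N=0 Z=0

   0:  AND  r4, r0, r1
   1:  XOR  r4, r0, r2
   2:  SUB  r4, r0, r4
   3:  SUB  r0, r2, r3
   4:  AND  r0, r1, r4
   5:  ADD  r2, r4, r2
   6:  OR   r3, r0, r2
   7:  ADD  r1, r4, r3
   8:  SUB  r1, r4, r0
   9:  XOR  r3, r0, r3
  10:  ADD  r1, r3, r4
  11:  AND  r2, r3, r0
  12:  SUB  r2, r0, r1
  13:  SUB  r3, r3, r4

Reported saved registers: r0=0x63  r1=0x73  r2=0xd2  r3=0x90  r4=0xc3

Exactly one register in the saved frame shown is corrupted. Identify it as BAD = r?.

BAD = r4

after  0: r0=0xf9 r1=0x63 r2=0xef r3=0x63 r4=0x61  N=0 Z=0
after  1: r0=0xf9 r1=0x63 r2=0xef r3=0x63 r4=0x16  N=0 Z=0
after  2: r0=0xf9 r1=0x63 r2=0xef r3=0x63 r4=0xe3  N=1 Z=0
after  3: r0=0x8c r1=0x63 r2=0xef r3=0x63 r4=0xe3  N=1 Z=0
after  4: r0=0x63 r1=0x63 r2=0xef r3=0x63 r4=0xe3  N=0 Z=0
after  5: r0=0x63 r1=0x63 r2=0xd2 r3=0x63 r4=0xe3  N=1 Z=0
after  6: r0=0x63 r1=0x63 r2=0xd2 r3=0xf3 r4=0xe3  N=1 Z=0
after  7: r0=0x63 r1=0xd6 r2=0xd2 r3=0xf3 r4=0xe3  N=1 Z=0
after  8: r0=0x63 r1=0x80 r2=0xd2 r3=0xf3 r4=0xe3  N=1 Z=0
after  9: r0=0x63 r1=0x80 r2=0xd2 r3=0x90 r4=0xe3  N=1 Z=0
after 10: r0=0x63 r1=0x73 r2=0xd2 r3=0x90 r4=0xe3  N=0 Z=0
-- IRQ taken; context saved, return-PC = 11 --
mismatch: r4: reported 0xc3 vs actual 0xe3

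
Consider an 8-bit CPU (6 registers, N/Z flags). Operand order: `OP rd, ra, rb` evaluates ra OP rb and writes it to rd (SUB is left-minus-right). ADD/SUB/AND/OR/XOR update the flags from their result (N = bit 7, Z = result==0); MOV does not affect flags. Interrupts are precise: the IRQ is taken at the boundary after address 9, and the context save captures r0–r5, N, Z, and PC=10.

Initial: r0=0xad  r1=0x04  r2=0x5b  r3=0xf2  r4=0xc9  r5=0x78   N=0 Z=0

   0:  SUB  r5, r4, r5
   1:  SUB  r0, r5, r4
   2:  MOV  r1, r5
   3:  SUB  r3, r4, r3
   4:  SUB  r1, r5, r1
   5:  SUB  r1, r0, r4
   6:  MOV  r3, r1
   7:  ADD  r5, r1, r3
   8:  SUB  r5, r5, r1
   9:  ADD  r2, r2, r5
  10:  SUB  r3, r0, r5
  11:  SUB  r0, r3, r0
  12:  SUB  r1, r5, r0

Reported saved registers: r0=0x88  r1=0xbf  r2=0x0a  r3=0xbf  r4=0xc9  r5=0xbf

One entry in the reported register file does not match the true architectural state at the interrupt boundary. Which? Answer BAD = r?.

BAD = r2

after  0: r0=0xad r1=0x04 r2=0x5b r3=0xf2 r4=0xc9 r5=0x51  N=0 Z=0
after  1: r0=0x88 r1=0x04 r2=0x5b r3=0xf2 r4=0xc9 r5=0x51  N=1 Z=0
after  2: r0=0x88 r1=0x51 r2=0x5b r3=0xf2 r4=0xc9 r5=0x51  N=1 Z=0
after  3: r0=0x88 r1=0x51 r2=0x5b r3=0xd7 r4=0xc9 r5=0x51  N=1 Z=0
after  4: r0=0x88 r1=0x00 r2=0x5b r3=0xd7 r4=0xc9 r5=0x51  N=0 Z=1
after  5: r0=0x88 r1=0xbf r2=0x5b r3=0xd7 r4=0xc9 r5=0x51  N=1 Z=0
after  6: r0=0x88 r1=0xbf r2=0x5b r3=0xbf r4=0xc9 r5=0x51  N=1 Z=0
after  7: r0=0x88 r1=0xbf r2=0x5b r3=0xbf r4=0xc9 r5=0x7e  N=0 Z=0
after  8: r0=0x88 r1=0xbf r2=0x5b r3=0xbf r4=0xc9 r5=0xbf  N=1 Z=0
after  9: r0=0x88 r1=0xbf r2=0x1a r3=0xbf r4=0xc9 r5=0xbf  N=0 Z=0
-- IRQ taken; context saved, return-PC = 10 --
mismatch: r2: reported 0x0a vs actual 0x1a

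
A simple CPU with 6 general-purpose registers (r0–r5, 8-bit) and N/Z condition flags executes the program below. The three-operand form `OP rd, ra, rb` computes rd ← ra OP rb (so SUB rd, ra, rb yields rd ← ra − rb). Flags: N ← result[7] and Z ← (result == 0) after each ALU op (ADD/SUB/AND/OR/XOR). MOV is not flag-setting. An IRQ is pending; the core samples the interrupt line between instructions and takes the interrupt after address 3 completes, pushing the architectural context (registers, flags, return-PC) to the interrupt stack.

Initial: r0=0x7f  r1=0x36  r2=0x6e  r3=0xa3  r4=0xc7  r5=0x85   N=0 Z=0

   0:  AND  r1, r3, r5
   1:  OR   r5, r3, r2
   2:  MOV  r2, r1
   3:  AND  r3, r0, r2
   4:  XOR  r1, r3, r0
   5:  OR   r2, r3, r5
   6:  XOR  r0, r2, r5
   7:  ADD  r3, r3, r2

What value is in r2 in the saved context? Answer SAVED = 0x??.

after  0: r0=0x7f r1=0x81 r2=0x6e r3=0xa3 r4=0xc7 r5=0x85  N=1 Z=0
after  1: r0=0x7f r1=0x81 r2=0x6e r3=0xa3 r4=0xc7 r5=0xef  N=1 Z=0
after  2: r0=0x7f r1=0x81 r2=0x81 r3=0xa3 r4=0xc7 r5=0xef  N=1 Z=0
after  3: r0=0x7f r1=0x81 r2=0x81 r3=0x01 r4=0xc7 r5=0xef  N=0 Z=0
-- IRQ taken; context saved, return-PC = 4 --

SAVED = 0x81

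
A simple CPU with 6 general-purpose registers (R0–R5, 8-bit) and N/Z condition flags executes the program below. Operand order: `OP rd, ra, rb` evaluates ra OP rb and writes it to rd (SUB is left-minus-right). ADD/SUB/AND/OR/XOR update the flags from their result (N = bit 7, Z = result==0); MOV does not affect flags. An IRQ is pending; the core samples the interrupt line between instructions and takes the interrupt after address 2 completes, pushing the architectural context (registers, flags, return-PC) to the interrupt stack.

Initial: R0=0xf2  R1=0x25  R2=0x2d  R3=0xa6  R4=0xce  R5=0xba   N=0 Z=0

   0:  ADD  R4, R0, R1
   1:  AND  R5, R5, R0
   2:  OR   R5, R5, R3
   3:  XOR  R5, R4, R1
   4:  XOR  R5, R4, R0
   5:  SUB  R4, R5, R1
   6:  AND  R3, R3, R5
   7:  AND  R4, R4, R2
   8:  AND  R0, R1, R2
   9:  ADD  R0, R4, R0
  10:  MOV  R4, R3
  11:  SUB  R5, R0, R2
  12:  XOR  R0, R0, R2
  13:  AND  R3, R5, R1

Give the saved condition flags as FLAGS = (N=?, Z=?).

FLAGS = (N=1, Z=0)

after  0: R0=0xf2 R1=0x25 R2=0x2d R3=0xa6 R4=0x17 R5=0xba  N=0 Z=0
after  1: R0=0xf2 R1=0x25 R2=0x2d R3=0xa6 R4=0x17 R5=0xb2  N=1 Z=0
after  2: R0=0xf2 R1=0x25 R2=0x2d R3=0xa6 R4=0x17 R5=0xb6  N=1 Z=0
-- IRQ taken; context saved, return-PC = 3 --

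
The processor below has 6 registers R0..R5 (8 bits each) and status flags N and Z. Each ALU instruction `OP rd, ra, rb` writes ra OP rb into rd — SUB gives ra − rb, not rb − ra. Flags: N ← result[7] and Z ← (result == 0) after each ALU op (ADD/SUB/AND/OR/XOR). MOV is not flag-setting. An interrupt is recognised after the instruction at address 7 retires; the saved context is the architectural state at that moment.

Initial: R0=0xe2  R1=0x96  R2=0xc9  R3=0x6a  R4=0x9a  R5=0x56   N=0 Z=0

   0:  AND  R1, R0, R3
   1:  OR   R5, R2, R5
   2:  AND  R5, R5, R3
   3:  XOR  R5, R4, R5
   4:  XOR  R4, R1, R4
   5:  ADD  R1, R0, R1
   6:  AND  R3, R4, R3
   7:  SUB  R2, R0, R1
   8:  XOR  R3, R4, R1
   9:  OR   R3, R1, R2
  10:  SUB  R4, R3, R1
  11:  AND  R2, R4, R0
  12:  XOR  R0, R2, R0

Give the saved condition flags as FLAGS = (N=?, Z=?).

after  0: R0=0xe2 R1=0x62 R2=0xc9 R3=0x6a R4=0x9a R5=0x56  N=0 Z=0
after  1: R0=0xe2 R1=0x62 R2=0xc9 R3=0x6a R4=0x9a R5=0xdf  N=1 Z=0
after  2: R0=0xe2 R1=0x62 R2=0xc9 R3=0x6a R4=0x9a R5=0x4a  N=0 Z=0
after  3: R0=0xe2 R1=0x62 R2=0xc9 R3=0x6a R4=0x9a R5=0xd0  N=1 Z=0
after  4: R0=0xe2 R1=0x62 R2=0xc9 R3=0x6a R4=0xf8 R5=0xd0  N=1 Z=0
after  5: R0=0xe2 R1=0x44 R2=0xc9 R3=0x6a R4=0xf8 R5=0xd0  N=0 Z=0
after  6: R0=0xe2 R1=0x44 R2=0xc9 R3=0x68 R4=0xf8 R5=0xd0  N=0 Z=0
after  7: R0=0xe2 R1=0x44 R2=0x9e R3=0x68 R4=0xf8 R5=0xd0  N=1 Z=0
-- IRQ taken; context saved, return-PC = 8 --

FLAGS = (N=1, Z=0)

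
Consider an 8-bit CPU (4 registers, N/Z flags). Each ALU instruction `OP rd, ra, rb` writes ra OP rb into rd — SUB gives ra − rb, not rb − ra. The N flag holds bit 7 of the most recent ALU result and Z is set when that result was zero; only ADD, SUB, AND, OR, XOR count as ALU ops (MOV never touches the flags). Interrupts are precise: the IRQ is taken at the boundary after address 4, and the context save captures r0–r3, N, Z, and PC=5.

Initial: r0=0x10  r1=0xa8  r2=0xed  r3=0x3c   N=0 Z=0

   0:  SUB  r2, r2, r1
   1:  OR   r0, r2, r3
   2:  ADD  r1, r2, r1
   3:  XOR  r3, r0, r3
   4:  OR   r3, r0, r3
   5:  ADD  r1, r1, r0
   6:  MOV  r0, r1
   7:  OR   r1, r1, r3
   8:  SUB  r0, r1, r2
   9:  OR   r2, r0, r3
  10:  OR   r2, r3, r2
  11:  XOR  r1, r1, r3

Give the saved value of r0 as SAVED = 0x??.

SAVED = 0x7d

after  0: r0=0x10 r1=0xa8 r2=0x45 r3=0x3c  N=0 Z=0
after  1: r0=0x7d r1=0xa8 r2=0x45 r3=0x3c  N=0 Z=0
after  2: r0=0x7d r1=0xed r2=0x45 r3=0x3c  N=1 Z=0
after  3: r0=0x7d r1=0xed r2=0x45 r3=0x41  N=0 Z=0
after  4: r0=0x7d r1=0xed r2=0x45 r3=0x7d  N=0 Z=0
-- IRQ taken; context saved, return-PC = 5 --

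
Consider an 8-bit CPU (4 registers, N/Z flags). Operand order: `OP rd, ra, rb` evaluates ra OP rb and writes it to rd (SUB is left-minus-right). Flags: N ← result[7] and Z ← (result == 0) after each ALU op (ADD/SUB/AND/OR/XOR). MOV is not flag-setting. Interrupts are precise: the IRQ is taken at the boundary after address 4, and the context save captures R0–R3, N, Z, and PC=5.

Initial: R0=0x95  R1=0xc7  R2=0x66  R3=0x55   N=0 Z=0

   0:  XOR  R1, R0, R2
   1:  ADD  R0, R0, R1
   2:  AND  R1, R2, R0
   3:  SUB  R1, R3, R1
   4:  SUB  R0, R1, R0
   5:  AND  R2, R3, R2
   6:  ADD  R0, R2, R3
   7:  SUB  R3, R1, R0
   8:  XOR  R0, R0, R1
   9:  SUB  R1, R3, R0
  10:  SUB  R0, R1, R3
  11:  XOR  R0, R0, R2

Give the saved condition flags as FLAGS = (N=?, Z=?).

after  0: R0=0x95 R1=0xf3 R2=0x66 R3=0x55  N=1 Z=0
after  1: R0=0x88 R1=0xf3 R2=0x66 R3=0x55  N=1 Z=0
after  2: R0=0x88 R1=0x00 R2=0x66 R3=0x55  N=0 Z=1
after  3: R0=0x88 R1=0x55 R2=0x66 R3=0x55  N=0 Z=0
after  4: R0=0xcd R1=0x55 R2=0x66 R3=0x55  N=1 Z=0
-- IRQ taken; context saved, return-PC = 5 --

FLAGS = (N=1, Z=0)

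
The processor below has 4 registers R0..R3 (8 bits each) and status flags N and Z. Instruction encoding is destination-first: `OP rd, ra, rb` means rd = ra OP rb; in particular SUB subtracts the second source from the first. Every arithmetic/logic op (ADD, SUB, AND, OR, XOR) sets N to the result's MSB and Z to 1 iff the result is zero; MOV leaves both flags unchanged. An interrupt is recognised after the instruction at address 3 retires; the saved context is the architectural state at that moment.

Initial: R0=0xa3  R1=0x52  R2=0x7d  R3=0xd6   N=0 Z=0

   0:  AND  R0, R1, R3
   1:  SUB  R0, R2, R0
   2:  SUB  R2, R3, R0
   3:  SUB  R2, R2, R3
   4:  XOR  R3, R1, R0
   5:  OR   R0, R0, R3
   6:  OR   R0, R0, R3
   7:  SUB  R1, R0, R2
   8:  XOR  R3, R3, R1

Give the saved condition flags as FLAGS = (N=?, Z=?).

FLAGS = (N=1, Z=0)

after  0: R0=0x52 R1=0x52 R2=0x7d R3=0xd6  N=0 Z=0
after  1: R0=0x2b R1=0x52 R2=0x7d R3=0xd6  N=0 Z=0
after  2: R0=0x2b R1=0x52 R2=0xab R3=0xd6  N=1 Z=0
after  3: R0=0x2b R1=0x52 R2=0xd5 R3=0xd6  N=1 Z=0
-- IRQ taken; context saved, return-PC = 4 --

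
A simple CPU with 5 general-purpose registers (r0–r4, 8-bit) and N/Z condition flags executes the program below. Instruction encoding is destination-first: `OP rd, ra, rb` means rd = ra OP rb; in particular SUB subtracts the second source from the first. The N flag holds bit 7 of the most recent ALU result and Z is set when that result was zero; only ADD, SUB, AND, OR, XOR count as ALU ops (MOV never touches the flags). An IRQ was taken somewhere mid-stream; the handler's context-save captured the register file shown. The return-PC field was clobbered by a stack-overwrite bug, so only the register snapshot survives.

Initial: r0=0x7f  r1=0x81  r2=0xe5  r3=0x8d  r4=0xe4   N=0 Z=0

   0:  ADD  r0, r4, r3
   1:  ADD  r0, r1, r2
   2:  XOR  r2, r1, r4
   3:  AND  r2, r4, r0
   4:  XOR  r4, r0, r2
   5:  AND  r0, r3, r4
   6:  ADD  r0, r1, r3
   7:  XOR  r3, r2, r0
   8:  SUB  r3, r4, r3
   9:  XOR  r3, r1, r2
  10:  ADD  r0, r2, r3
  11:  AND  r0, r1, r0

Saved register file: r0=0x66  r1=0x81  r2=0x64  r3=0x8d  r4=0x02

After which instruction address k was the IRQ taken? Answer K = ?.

after  0: r0=0x71 r1=0x81 r2=0xe5 r3=0x8d r4=0xe4  N=0 Z=0
after  1: r0=0x66 r1=0x81 r2=0xe5 r3=0x8d r4=0xe4  N=0 Z=0
after  2: r0=0x66 r1=0x81 r2=0x65 r3=0x8d r4=0xe4  N=0 Z=0
after  3: r0=0x66 r1=0x81 r2=0x64 r3=0x8d r4=0xe4  N=0 Z=0
after  4: r0=0x66 r1=0x81 r2=0x64 r3=0x8d r4=0x02  N=0 Z=0
-- IRQ taken; context saved, return-PC = 5 --

K = 4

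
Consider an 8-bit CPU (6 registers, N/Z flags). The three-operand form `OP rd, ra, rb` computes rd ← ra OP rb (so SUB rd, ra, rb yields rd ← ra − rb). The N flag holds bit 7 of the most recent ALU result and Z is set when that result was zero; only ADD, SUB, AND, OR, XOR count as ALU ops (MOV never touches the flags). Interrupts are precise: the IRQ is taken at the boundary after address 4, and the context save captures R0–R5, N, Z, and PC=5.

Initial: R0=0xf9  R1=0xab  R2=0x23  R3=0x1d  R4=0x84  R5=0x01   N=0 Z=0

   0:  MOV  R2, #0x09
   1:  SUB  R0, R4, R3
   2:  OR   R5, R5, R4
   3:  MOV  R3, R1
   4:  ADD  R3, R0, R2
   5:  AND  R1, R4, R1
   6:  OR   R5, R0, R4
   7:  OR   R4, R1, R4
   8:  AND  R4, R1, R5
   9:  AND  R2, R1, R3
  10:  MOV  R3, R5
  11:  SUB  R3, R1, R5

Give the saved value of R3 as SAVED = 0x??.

SAVED = 0x70

after  0: R0=0xf9 R1=0xab R2=0x09 R3=0x1d R4=0x84 R5=0x01  N=0 Z=0
after  1: R0=0x67 R1=0xab R2=0x09 R3=0x1d R4=0x84 R5=0x01  N=0 Z=0
after  2: R0=0x67 R1=0xab R2=0x09 R3=0x1d R4=0x84 R5=0x85  N=1 Z=0
after  3: R0=0x67 R1=0xab R2=0x09 R3=0xab R4=0x84 R5=0x85  N=1 Z=0
after  4: R0=0x67 R1=0xab R2=0x09 R3=0x70 R4=0x84 R5=0x85  N=0 Z=0
-- IRQ taken; context saved, return-PC = 5 --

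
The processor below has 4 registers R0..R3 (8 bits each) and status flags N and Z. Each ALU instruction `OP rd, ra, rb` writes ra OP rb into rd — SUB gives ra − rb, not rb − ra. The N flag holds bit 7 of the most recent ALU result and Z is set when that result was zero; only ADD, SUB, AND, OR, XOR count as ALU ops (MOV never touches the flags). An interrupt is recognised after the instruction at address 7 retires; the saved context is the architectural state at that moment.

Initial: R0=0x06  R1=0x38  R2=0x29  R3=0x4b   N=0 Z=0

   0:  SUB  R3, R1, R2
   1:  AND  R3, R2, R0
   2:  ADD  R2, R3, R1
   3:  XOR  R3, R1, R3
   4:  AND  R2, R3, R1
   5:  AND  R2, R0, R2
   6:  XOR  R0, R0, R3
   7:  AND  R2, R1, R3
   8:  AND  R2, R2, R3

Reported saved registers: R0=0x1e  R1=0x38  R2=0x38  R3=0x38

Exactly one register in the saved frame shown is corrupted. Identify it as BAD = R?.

after  0: R0=0x06 R1=0x38 R2=0x29 R3=0x0f  N=0 Z=0
after  1: R0=0x06 R1=0x38 R2=0x29 R3=0x00  N=0 Z=1
after  2: R0=0x06 R1=0x38 R2=0x38 R3=0x00  N=0 Z=0
after  3: R0=0x06 R1=0x38 R2=0x38 R3=0x38  N=0 Z=0
after  4: R0=0x06 R1=0x38 R2=0x38 R3=0x38  N=0 Z=0
after  5: R0=0x06 R1=0x38 R2=0x00 R3=0x38  N=0 Z=1
after  6: R0=0x3e R1=0x38 R2=0x00 R3=0x38  N=0 Z=0
after  7: R0=0x3e R1=0x38 R2=0x38 R3=0x38  N=0 Z=0
-- IRQ taken; context saved, return-PC = 8 --
mismatch: R0: reported 0x1e vs actual 0x3e

BAD = R0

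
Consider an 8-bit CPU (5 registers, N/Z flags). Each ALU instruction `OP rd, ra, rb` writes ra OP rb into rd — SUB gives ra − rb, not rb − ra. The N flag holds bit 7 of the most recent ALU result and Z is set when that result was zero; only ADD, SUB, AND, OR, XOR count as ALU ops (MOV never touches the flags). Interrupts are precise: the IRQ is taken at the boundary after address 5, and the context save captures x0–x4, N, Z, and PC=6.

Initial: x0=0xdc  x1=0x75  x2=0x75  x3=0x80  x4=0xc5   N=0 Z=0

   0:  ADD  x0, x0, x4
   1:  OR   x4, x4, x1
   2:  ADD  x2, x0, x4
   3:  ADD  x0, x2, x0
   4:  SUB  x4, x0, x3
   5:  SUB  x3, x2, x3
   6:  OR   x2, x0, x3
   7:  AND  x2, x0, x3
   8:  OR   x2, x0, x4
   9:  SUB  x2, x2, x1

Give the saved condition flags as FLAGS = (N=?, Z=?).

after  0: x0=0xa1 x1=0x75 x2=0x75 x3=0x80 x4=0xc5  N=1 Z=0
after  1: x0=0xa1 x1=0x75 x2=0x75 x3=0x80 x4=0xf5  N=1 Z=0
after  2: x0=0xa1 x1=0x75 x2=0x96 x3=0x80 x4=0xf5  N=1 Z=0
after  3: x0=0x37 x1=0x75 x2=0x96 x3=0x80 x4=0xf5  N=0 Z=0
after  4: x0=0x37 x1=0x75 x2=0x96 x3=0x80 x4=0xb7  N=1 Z=0
after  5: x0=0x37 x1=0x75 x2=0x96 x3=0x16 x4=0xb7  N=0 Z=0
-- IRQ taken; context saved, return-PC = 6 --

FLAGS = (N=0, Z=0)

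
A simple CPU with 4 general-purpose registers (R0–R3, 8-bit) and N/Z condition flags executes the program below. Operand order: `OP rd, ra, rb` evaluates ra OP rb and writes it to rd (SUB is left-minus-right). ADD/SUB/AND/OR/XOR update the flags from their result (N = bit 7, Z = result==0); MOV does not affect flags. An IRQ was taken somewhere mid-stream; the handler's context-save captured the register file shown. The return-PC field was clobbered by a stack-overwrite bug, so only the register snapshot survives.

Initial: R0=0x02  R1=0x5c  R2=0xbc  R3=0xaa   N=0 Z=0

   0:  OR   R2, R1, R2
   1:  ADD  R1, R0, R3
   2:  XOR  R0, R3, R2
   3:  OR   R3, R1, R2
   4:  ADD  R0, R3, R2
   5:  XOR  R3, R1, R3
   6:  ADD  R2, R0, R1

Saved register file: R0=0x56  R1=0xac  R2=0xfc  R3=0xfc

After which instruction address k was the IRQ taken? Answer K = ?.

K = 3

after  0: R0=0x02 R1=0x5c R2=0xfc R3=0xaa  N=1 Z=0
after  1: R0=0x02 R1=0xac R2=0xfc R3=0xaa  N=1 Z=0
after  2: R0=0x56 R1=0xac R2=0xfc R3=0xaa  N=0 Z=0
after  3: R0=0x56 R1=0xac R2=0xfc R3=0xfc  N=1 Z=0
-- IRQ taken; context saved, return-PC = 4 --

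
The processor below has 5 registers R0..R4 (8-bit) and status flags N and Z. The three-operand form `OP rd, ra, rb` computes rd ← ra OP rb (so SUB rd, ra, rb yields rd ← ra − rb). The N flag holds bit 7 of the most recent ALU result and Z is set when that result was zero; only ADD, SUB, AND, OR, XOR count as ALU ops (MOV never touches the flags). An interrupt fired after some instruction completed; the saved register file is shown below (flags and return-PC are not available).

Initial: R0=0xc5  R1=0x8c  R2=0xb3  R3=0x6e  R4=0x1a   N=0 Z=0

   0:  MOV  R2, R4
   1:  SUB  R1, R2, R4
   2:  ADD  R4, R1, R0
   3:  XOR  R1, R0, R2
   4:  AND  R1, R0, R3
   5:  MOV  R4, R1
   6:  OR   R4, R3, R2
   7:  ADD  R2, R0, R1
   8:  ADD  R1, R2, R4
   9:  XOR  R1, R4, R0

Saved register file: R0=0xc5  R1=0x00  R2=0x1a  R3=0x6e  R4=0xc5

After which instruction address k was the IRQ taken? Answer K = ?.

after  0: R0=0xc5 R1=0x8c R2=0x1a R3=0x6e R4=0x1a  N=0 Z=0
after  1: R0=0xc5 R1=0x00 R2=0x1a R3=0x6e R4=0x1a  N=0 Z=1
after  2: R0=0xc5 R1=0x00 R2=0x1a R3=0x6e R4=0xc5  N=1 Z=0
-- IRQ taken; context saved, return-PC = 3 --

K = 2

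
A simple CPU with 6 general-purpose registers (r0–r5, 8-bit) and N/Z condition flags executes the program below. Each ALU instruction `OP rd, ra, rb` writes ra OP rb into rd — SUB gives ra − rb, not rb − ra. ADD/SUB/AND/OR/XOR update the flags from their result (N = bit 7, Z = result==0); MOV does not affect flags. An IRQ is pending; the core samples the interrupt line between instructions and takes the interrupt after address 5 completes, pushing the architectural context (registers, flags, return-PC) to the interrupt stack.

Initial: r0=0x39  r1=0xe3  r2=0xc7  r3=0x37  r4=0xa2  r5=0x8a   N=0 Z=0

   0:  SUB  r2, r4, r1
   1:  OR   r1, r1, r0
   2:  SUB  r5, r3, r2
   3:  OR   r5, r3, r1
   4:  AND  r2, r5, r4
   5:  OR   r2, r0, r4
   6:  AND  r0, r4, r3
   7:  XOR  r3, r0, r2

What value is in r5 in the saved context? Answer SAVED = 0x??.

SAVED = 0xff

after  0: r0=0x39 r1=0xe3 r2=0xbf r3=0x37 r4=0xa2 r5=0x8a  N=1 Z=0
after  1: r0=0x39 r1=0xfb r2=0xbf r3=0x37 r4=0xa2 r5=0x8a  N=1 Z=0
after  2: r0=0x39 r1=0xfb r2=0xbf r3=0x37 r4=0xa2 r5=0x78  N=0 Z=0
after  3: r0=0x39 r1=0xfb r2=0xbf r3=0x37 r4=0xa2 r5=0xff  N=1 Z=0
after  4: r0=0x39 r1=0xfb r2=0xa2 r3=0x37 r4=0xa2 r5=0xff  N=1 Z=0
after  5: r0=0x39 r1=0xfb r2=0xbb r3=0x37 r4=0xa2 r5=0xff  N=1 Z=0
-- IRQ taken; context saved, return-PC = 6 --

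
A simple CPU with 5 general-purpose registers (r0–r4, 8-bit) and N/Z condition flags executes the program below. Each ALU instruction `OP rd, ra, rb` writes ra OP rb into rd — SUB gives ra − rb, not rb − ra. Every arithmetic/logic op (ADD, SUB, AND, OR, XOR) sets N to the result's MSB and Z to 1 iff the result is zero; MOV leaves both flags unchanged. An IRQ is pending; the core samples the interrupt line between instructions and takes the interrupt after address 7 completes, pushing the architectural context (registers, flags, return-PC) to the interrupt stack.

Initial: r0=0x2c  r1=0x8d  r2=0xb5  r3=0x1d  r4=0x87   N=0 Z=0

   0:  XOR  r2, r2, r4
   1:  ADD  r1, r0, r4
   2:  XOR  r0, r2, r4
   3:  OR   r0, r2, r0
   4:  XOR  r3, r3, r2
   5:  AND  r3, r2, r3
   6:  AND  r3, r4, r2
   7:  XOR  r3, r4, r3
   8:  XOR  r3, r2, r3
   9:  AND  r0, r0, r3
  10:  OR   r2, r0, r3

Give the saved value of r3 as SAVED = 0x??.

SAVED = 0x85

after  0: r0=0x2c r1=0x8d r2=0x32 r3=0x1d r4=0x87  N=0 Z=0
after  1: r0=0x2c r1=0xb3 r2=0x32 r3=0x1d r4=0x87  N=1 Z=0
after  2: r0=0xb5 r1=0xb3 r2=0x32 r3=0x1d r4=0x87  N=1 Z=0
after  3: r0=0xb7 r1=0xb3 r2=0x32 r3=0x1d r4=0x87  N=1 Z=0
after  4: r0=0xb7 r1=0xb3 r2=0x32 r3=0x2f r4=0x87  N=0 Z=0
after  5: r0=0xb7 r1=0xb3 r2=0x32 r3=0x22 r4=0x87  N=0 Z=0
after  6: r0=0xb7 r1=0xb3 r2=0x32 r3=0x02 r4=0x87  N=0 Z=0
after  7: r0=0xb7 r1=0xb3 r2=0x32 r3=0x85 r4=0x87  N=1 Z=0
-- IRQ taken; context saved, return-PC = 8 --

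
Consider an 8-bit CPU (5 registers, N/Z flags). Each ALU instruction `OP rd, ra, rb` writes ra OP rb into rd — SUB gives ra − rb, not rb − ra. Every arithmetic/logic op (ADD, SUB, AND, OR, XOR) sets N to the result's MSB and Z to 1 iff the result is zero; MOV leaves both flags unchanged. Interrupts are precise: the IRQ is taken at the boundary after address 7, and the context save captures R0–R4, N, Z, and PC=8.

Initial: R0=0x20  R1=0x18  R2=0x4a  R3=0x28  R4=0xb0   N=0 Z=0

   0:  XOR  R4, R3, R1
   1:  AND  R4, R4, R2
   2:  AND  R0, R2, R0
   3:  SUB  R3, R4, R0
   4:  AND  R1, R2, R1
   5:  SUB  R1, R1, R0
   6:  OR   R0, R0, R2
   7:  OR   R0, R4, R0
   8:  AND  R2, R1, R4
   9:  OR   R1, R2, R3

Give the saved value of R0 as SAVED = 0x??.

after  0: R0=0x20 R1=0x18 R2=0x4a R3=0x28 R4=0x30  N=0 Z=0
after  1: R0=0x20 R1=0x18 R2=0x4a R3=0x28 R4=0x00  N=0 Z=1
after  2: R0=0x00 R1=0x18 R2=0x4a R3=0x28 R4=0x00  N=0 Z=1
after  3: R0=0x00 R1=0x18 R2=0x4a R3=0x00 R4=0x00  N=0 Z=1
after  4: R0=0x00 R1=0x08 R2=0x4a R3=0x00 R4=0x00  N=0 Z=0
after  5: R0=0x00 R1=0x08 R2=0x4a R3=0x00 R4=0x00  N=0 Z=0
after  6: R0=0x4a R1=0x08 R2=0x4a R3=0x00 R4=0x00  N=0 Z=0
after  7: R0=0x4a R1=0x08 R2=0x4a R3=0x00 R4=0x00  N=0 Z=0
-- IRQ taken; context saved, return-PC = 8 --

SAVED = 0x4a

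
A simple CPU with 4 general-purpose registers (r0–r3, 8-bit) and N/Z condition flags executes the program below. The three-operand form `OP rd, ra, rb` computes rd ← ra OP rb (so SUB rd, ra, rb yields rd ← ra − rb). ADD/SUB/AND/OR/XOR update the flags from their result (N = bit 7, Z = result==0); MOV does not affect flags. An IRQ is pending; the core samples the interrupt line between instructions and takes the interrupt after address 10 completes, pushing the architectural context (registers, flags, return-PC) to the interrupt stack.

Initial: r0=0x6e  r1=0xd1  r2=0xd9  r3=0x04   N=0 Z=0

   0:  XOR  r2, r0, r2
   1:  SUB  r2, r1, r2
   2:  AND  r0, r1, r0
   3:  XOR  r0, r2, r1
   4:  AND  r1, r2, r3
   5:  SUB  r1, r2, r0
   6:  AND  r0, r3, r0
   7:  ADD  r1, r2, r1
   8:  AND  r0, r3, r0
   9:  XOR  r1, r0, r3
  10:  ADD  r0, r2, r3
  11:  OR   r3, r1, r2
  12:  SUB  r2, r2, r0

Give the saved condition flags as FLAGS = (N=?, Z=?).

after  0: r0=0x6e r1=0xd1 r2=0xb7 r3=0x04  N=1 Z=0
after  1: r0=0x6e r1=0xd1 r2=0x1a r3=0x04  N=0 Z=0
after  2: r0=0x40 r1=0xd1 r2=0x1a r3=0x04  N=0 Z=0
after  3: r0=0xcb r1=0xd1 r2=0x1a r3=0x04  N=1 Z=0
after  4: r0=0xcb r1=0x00 r2=0x1a r3=0x04  N=0 Z=1
after  5: r0=0xcb r1=0x4f r2=0x1a r3=0x04  N=0 Z=0
after  6: r0=0x00 r1=0x4f r2=0x1a r3=0x04  N=0 Z=1
after  7: r0=0x00 r1=0x69 r2=0x1a r3=0x04  N=0 Z=0
after  8: r0=0x00 r1=0x69 r2=0x1a r3=0x04  N=0 Z=1
after  9: r0=0x00 r1=0x04 r2=0x1a r3=0x04  N=0 Z=0
after 10: r0=0x1e r1=0x04 r2=0x1a r3=0x04  N=0 Z=0
-- IRQ taken; context saved, return-PC = 11 --

FLAGS = (N=0, Z=0)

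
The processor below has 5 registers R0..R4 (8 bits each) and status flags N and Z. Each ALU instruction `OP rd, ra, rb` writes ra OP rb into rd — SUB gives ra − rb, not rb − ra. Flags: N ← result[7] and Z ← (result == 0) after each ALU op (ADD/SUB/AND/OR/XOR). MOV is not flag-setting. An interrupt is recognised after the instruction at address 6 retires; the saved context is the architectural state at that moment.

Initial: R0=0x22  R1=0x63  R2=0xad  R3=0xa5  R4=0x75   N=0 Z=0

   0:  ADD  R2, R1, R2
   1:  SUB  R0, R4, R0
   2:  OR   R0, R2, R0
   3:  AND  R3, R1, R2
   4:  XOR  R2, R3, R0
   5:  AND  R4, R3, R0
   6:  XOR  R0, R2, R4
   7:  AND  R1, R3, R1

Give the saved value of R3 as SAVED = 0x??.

after  0: R0=0x22 R1=0x63 R2=0x10 R3=0xa5 R4=0x75  N=0 Z=0
after  1: R0=0x53 R1=0x63 R2=0x10 R3=0xa5 R4=0x75  N=0 Z=0
after  2: R0=0x53 R1=0x63 R2=0x10 R3=0xa5 R4=0x75  N=0 Z=0
after  3: R0=0x53 R1=0x63 R2=0x10 R3=0x00 R4=0x75  N=0 Z=1
after  4: R0=0x53 R1=0x63 R2=0x53 R3=0x00 R4=0x75  N=0 Z=0
after  5: R0=0x53 R1=0x63 R2=0x53 R3=0x00 R4=0x00  N=0 Z=1
after  6: R0=0x53 R1=0x63 R2=0x53 R3=0x00 R4=0x00  N=0 Z=0
-- IRQ taken; context saved, return-PC = 7 --

SAVED = 0x00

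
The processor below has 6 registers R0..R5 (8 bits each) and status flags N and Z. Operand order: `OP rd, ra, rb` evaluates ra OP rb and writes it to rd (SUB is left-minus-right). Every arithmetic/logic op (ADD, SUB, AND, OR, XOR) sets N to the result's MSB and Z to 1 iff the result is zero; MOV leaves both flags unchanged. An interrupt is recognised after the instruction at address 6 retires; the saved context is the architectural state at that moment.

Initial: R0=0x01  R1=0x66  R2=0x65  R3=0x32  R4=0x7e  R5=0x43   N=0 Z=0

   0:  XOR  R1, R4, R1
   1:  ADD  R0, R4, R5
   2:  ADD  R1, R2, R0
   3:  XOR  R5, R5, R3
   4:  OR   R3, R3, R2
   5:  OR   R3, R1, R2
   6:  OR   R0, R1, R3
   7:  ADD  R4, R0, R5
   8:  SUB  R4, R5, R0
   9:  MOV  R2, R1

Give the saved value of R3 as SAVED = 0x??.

SAVED = 0x67

after  0: R0=0x01 R1=0x18 R2=0x65 R3=0x32 R4=0x7e R5=0x43  N=0 Z=0
after  1: R0=0xc1 R1=0x18 R2=0x65 R3=0x32 R4=0x7e R5=0x43  N=1 Z=0
after  2: R0=0xc1 R1=0x26 R2=0x65 R3=0x32 R4=0x7e R5=0x43  N=0 Z=0
after  3: R0=0xc1 R1=0x26 R2=0x65 R3=0x32 R4=0x7e R5=0x71  N=0 Z=0
after  4: R0=0xc1 R1=0x26 R2=0x65 R3=0x77 R4=0x7e R5=0x71  N=0 Z=0
after  5: R0=0xc1 R1=0x26 R2=0x65 R3=0x67 R4=0x7e R5=0x71  N=0 Z=0
after  6: R0=0x67 R1=0x26 R2=0x65 R3=0x67 R4=0x7e R5=0x71  N=0 Z=0
-- IRQ taken; context saved, return-PC = 7 --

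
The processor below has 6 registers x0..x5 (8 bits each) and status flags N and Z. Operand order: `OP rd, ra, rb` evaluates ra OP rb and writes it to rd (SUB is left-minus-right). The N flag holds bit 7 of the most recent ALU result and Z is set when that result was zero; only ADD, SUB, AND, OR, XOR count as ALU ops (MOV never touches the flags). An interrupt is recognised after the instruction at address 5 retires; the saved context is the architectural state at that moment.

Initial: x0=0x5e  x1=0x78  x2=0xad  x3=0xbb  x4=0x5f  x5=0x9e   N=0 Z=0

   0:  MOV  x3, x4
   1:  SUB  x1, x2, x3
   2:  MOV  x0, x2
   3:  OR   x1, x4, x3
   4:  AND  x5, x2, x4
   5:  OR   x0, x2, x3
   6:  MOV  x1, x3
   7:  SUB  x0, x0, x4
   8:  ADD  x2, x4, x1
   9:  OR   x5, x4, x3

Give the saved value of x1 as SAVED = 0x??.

after  0: x0=0x5e x1=0x78 x2=0xad x3=0x5f x4=0x5f x5=0x9e  N=0 Z=0
after  1: x0=0x5e x1=0x4e x2=0xad x3=0x5f x4=0x5f x5=0x9e  N=0 Z=0
after  2: x0=0xad x1=0x4e x2=0xad x3=0x5f x4=0x5f x5=0x9e  N=0 Z=0
after  3: x0=0xad x1=0x5f x2=0xad x3=0x5f x4=0x5f x5=0x9e  N=0 Z=0
after  4: x0=0xad x1=0x5f x2=0xad x3=0x5f x4=0x5f x5=0x0d  N=0 Z=0
after  5: x0=0xff x1=0x5f x2=0xad x3=0x5f x4=0x5f x5=0x0d  N=1 Z=0
-- IRQ taken; context saved, return-PC = 6 --

SAVED = 0x5f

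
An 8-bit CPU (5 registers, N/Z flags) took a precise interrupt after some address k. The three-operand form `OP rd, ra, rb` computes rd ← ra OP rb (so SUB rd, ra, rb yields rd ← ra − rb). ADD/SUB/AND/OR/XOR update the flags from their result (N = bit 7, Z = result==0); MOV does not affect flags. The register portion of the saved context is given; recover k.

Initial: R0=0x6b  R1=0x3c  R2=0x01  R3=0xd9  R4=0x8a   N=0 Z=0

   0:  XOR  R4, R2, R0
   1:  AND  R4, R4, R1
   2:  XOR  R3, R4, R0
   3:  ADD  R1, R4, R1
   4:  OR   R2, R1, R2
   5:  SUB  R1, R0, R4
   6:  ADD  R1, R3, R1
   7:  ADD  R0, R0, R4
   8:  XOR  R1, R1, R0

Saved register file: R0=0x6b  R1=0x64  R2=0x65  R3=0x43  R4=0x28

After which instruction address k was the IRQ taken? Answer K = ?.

K = 4

after  0: R0=0x6b R1=0x3c R2=0x01 R3=0xd9 R4=0x6a  N=0 Z=0
after  1: R0=0x6b R1=0x3c R2=0x01 R3=0xd9 R4=0x28  N=0 Z=0
after  2: R0=0x6b R1=0x3c R2=0x01 R3=0x43 R4=0x28  N=0 Z=0
after  3: R0=0x6b R1=0x64 R2=0x01 R3=0x43 R4=0x28  N=0 Z=0
after  4: R0=0x6b R1=0x64 R2=0x65 R3=0x43 R4=0x28  N=0 Z=0
-- IRQ taken; context saved, return-PC = 5 --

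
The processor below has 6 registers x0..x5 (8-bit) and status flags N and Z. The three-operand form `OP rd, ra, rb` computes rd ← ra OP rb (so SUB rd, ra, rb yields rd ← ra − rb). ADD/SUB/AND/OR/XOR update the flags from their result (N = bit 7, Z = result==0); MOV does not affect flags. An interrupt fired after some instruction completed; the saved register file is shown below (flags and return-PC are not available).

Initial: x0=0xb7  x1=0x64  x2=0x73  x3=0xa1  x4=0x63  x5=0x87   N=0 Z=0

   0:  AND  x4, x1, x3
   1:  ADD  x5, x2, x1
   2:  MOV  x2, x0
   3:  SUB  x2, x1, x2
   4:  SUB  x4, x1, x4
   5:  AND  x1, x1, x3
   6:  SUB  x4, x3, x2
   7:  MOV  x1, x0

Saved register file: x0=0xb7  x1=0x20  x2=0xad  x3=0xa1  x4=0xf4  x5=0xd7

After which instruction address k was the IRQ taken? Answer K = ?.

K = 6

after  0: x0=0xb7 x1=0x64 x2=0x73 x3=0xa1 x4=0x20 x5=0x87  N=0 Z=0
after  1: x0=0xb7 x1=0x64 x2=0x73 x3=0xa1 x4=0x20 x5=0xd7  N=1 Z=0
after  2: x0=0xb7 x1=0x64 x2=0xb7 x3=0xa1 x4=0x20 x5=0xd7  N=1 Z=0
after  3: x0=0xb7 x1=0x64 x2=0xad x3=0xa1 x4=0x20 x5=0xd7  N=1 Z=0
after  4: x0=0xb7 x1=0x64 x2=0xad x3=0xa1 x4=0x44 x5=0xd7  N=0 Z=0
after  5: x0=0xb7 x1=0x20 x2=0xad x3=0xa1 x4=0x44 x5=0xd7  N=0 Z=0
after  6: x0=0xb7 x1=0x20 x2=0xad x3=0xa1 x4=0xf4 x5=0xd7  N=1 Z=0
-- IRQ taken; context saved, return-PC = 7 --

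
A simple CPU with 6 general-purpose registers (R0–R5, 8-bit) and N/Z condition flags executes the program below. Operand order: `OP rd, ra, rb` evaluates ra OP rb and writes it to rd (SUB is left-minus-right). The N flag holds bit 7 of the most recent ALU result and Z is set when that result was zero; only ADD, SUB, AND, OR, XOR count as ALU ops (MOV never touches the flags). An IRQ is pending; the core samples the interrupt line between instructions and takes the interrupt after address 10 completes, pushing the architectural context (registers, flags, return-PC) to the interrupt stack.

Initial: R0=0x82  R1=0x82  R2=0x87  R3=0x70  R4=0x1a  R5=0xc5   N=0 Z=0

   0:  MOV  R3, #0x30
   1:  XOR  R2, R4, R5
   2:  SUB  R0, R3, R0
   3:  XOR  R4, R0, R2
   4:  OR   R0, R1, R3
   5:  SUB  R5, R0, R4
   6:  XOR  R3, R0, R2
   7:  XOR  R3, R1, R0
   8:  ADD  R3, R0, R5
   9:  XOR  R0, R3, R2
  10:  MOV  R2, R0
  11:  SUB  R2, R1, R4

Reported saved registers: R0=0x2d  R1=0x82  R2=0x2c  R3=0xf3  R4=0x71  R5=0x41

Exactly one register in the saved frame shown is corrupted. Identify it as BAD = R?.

after  0: R0=0x82 R1=0x82 R2=0x87 R3=0x30 R4=0x1a R5=0xc5  N=0 Z=0
after  1: R0=0x82 R1=0x82 R2=0xdf R3=0x30 R4=0x1a R5=0xc5  N=1 Z=0
after  2: R0=0xae R1=0x82 R2=0xdf R3=0x30 R4=0x1a R5=0xc5  N=1 Z=0
after  3: R0=0xae R1=0x82 R2=0xdf R3=0x30 R4=0x71 R5=0xc5  N=0 Z=0
after  4: R0=0xb2 R1=0x82 R2=0xdf R3=0x30 R4=0x71 R5=0xc5  N=1 Z=0
after  5: R0=0xb2 R1=0x82 R2=0xdf R3=0x30 R4=0x71 R5=0x41  N=0 Z=0
after  6: R0=0xb2 R1=0x82 R2=0xdf R3=0x6d R4=0x71 R5=0x41  N=0 Z=0
after  7: R0=0xb2 R1=0x82 R2=0xdf R3=0x30 R4=0x71 R5=0x41  N=0 Z=0
after  8: R0=0xb2 R1=0x82 R2=0xdf R3=0xf3 R4=0x71 R5=0x41  N=1 Z=0
after  9: R0=0x2c R1=0x82 R2=0xdf R3=0xf3 R4=0x71 R5=0x41  N=0 Z=0
after 10: R0=0x2c R1=0x82 R2=0x2c R3=0xf3 R4=0x71 R5=0x41  N=0 Z=0
-- IRQ taken; context saved, return-PC = 11 --
mismatch: R0: reported 0x2d vs actual 0x2c

BAD = R0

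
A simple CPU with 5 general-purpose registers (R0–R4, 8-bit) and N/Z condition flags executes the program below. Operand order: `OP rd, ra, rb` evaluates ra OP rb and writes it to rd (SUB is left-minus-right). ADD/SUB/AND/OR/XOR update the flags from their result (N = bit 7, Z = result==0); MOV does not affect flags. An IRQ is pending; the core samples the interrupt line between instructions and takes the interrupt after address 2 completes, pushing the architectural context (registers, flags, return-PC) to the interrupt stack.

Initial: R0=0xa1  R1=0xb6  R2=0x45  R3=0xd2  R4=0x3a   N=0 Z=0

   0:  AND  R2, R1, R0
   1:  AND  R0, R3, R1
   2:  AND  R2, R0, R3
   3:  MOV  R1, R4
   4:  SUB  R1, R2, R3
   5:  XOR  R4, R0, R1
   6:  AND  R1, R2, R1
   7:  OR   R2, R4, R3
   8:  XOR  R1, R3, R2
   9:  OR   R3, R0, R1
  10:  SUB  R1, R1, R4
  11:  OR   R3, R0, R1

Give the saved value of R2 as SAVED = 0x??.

after  0: R0=0xa1 R1=0xb6 R2=0xa0 R3=0xd2 R4=0x3a  N=1 Z=0
after  1: R0=0x92 R1=0xb6 R2=0xa0 R3=0xd2 R4=0x3a  N=1 Z=0
after  2: R0=0x92 R1=0xb6 R2=0x92 R3=0xd2 R4=0x3a  N=1 Z=0
-- IRQ taken; context saved, return-PC = 3 --

SAVED = 0x92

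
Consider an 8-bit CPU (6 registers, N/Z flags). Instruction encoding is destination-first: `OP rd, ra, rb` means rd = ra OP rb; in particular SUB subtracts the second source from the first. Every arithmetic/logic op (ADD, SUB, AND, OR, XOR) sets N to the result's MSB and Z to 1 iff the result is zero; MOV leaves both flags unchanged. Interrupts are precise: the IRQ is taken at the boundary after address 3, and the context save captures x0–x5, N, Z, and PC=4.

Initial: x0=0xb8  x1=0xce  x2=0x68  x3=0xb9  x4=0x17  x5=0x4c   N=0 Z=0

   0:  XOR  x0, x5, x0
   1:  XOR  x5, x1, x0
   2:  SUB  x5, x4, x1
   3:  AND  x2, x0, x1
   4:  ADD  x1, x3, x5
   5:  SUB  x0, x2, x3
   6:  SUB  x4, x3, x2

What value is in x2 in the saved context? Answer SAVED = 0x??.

SAVED = 0xc4

after  0: x0=0xf4 x1=0xce x2=0x68 x3=0xb9 x4=0x17 x5=0x4c  N=1 Z=0
after  1: x0=0xf4 x1=0xce x2=0x68 x3=0xb9 x4=0x17 x5=0x3a  N=0 Z=0
after  2: x0=0xf4 x1=0xce x2=0x68 x3=0xb9 x4=0x17 x5=0x49  N=0 Z=0
after  3: x0=0xf4 x1=0xce x2=0xc4 x3=0xb9 x4=0x17 x5=0x49  N=1 Z=0
-- IRQ taken; context saved, return-PC = 4 --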